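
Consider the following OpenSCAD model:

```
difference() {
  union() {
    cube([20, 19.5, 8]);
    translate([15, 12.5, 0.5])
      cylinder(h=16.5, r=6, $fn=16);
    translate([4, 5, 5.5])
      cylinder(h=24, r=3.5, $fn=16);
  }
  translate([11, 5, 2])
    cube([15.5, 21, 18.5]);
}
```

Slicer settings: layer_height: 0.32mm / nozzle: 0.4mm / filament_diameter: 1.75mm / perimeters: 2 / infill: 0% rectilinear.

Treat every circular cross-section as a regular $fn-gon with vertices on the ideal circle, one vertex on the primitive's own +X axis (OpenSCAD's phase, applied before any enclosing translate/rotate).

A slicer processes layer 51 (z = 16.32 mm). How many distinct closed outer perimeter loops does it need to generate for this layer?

At z = 16.32 mm: the cube is absent (z outside [0, 8]); the r=6 cylinder at (15, 12.5) gives a regular 16-gon of circumradius 6 (constant along its height); the r=3.5 cylinder at (4, 5) gives a regular 16-gon of circumradius 3.5 (constant along its height); Merging all regions: the 2 present regions are separate (no shared area or edge), so areas and boundary lengths simply add and each stays a separate island — 2 connected regions; the cube at (11, 5) is present — its section is the full 15.5×21 rectangle; After the difference (first − rest): starting from that combined region, the 15.5×21 cube at (11, 5) partially overlaps it — only the 98.56 mm² overlap (of its 325.50 mm²) is removed, clipping the outline — 2 connected regions. The result has 2 disconnected regions.

2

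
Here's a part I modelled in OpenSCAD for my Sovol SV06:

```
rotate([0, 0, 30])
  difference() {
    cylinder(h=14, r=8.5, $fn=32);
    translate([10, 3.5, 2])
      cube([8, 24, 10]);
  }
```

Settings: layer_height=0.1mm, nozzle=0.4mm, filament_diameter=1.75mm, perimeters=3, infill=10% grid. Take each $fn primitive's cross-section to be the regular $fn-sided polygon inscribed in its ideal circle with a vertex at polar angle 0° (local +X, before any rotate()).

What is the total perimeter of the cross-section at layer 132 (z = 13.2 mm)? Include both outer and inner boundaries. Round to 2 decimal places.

53.32 mm

At z = 13.2 mm: the r=8.5 cylinder contributes a regular 32-gon of circumradius 8.5 (perimeter = 2·32·8.500·sin(180°/32) = 53.32 mm); the cube at (10, 3.5) is not intersected at this z (z outside [2, 12]); Subtracting the remaining from the first: none of the subtracted shapes is present at this height, so the r=8.5 cylinder is unchanged — boundary = 53.32 mm; (rotated 30° about Z; rotation is an isometry so areas/perimeters/island counts are preserved). Overall, the cross-section is a single solid region. Total boundary length (outer) = 53.32 mm.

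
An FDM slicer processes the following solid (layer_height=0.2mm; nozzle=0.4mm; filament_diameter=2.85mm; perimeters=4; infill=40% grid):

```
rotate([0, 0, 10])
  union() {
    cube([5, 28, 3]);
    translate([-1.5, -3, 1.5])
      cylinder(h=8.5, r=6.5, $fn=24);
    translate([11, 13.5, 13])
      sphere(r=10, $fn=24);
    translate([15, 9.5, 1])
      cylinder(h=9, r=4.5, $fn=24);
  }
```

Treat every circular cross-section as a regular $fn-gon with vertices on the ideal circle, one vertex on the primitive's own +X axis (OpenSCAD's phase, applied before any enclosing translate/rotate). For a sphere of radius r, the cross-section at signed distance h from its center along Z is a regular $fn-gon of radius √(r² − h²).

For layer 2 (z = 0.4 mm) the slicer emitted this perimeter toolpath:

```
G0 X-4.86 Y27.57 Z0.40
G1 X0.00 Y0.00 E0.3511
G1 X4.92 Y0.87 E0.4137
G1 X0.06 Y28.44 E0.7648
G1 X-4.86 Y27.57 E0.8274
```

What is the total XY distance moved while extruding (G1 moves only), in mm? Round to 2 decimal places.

Sum the Euclidean lengths of each G1 segment: total = 65.98 mm.

65.98 mm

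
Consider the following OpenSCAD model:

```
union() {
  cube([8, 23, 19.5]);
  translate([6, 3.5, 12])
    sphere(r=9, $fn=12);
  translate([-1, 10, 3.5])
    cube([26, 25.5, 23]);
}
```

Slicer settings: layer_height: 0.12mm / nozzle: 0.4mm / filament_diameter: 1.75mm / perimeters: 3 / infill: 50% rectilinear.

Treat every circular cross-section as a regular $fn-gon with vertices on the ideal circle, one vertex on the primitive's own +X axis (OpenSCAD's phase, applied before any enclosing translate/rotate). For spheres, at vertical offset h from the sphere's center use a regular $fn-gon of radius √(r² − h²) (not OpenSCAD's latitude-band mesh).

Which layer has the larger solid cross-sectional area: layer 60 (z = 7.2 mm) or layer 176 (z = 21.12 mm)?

Layer 60 (z = 7.2): the 8×23 cube contributes its full rectangle (area 184.00 mm²); the r=9 sphere at (6, 3.5) contributes a regular 12-gon of circumradius √(9²−4.8²) = 7.613 (area = (12/2)·7.613²·sin(360°/12) = 173.88 mm²); the 26×25.5 cube at (-1, 10) contributes its full rectangle (area 663.00 mm²); Taking the union: the regions partially overlap — summed areas 1020.88 mm² minus the doubly-counted overlap 186.40 mm² gives 834.48 mm² — area = 834.48 mm². So its area = 834.48 mm². Layer 176 (z = 21.12): the cube is not intersected at this z (z outside [0, 19.5]); the sphere at (6, 3.5) is not intersected at this z (|z−center|=9.120 > r=9); the 26×25.5 cube at (-1, 10) contributes its full rectangle (area 663.00 mm²); Taking the union: only the 26×25.5 cube at (-1, 10) is present, so the union is just that shape — area = 663.00 mm². So its area = 663.00 mm². Layer 60 is larger (834.48 vs 663.00 mm²).

layer 60 (z = 7.2 mm)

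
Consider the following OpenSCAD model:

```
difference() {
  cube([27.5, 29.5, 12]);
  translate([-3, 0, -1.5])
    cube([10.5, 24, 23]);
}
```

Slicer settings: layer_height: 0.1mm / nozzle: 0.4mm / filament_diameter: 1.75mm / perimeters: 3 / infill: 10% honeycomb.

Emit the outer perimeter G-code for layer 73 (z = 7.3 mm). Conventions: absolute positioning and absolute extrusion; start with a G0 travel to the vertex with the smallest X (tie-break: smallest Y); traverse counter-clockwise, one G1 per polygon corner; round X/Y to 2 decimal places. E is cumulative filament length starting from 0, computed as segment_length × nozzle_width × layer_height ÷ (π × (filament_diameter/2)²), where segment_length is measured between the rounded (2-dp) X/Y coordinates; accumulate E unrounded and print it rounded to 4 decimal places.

At z = 7.3 mm: the 27.5×29.5 cube contributes its full rectangle; the 10.5×24 cube at (-3, 0) contributes its full rectangle; Subtracting the remaining from the first: starting from the 27.5×29.5 cube, the 10.5×24 cube at (-3, 0) partially overlaps it — only the 180.00 mm² overlap (of its 252.00 mm²) is removed, clipping the outline — 1 connected region. The outline is a single polygon with 6 vertices. Extrusion per mm of travel: 0.4 × 0.1 / (π × 0.875²) = 0.016630. Accumulating E over each segment gives final E = 1.8958.

G0 X0.00 Y24.00 Z7.30
G1 X7.50 Y24.00 E0.1247
G1 X7.50 Y0.00 E0.5238
G1 X27.50 Y0.00 E0.8564
G1 X27.50 Y29.50 E1.3470
G1 X0.00 Y29.50 E1.8044
G1 X0.00 Y24.00 E1.8958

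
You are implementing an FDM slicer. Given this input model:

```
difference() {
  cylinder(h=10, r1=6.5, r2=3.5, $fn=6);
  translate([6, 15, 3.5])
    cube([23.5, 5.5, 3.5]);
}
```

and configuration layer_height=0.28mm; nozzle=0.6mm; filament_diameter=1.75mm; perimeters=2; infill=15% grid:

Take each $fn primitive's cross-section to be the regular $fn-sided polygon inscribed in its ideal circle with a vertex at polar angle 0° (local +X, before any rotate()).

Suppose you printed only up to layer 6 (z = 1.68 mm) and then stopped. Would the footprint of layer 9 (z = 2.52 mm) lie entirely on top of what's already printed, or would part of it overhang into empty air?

entirely on top

Compare the two slices. At z = 1.68: the cone (r1=6.5→r2=3.5) has section circumradius 5.996 here — a regular 6-gon (area = (6/2)·5.996²·sin(360°/6) = 93.41 mm²); the cube at (6, 15) is not intersected at this z (z outside [3.5, 7]); After the difference (first − rest): none of the subtracted shapes is present at this height, so the cone is unchanged — area = 93.41 mm². At z = 2.52: the cone: at t=0.252 of its height the radius interpolates to r₁+(r₂−r₁)t = 5.744, giving a regular 6-gon of that circumradius (area = (6/2)·5.744²·sin(360°/6) = 85.72 mm²); the cube at (6, 15) is absent (z outside [3.5, 7]); Taking the first minus the rest: none of the subtracted shapes is present at this height, so the cone is unchanged — area = 85.72 mm². Checking containment: the cross-section at z = 2.52 is a subset of the cross-section at z = 1.68.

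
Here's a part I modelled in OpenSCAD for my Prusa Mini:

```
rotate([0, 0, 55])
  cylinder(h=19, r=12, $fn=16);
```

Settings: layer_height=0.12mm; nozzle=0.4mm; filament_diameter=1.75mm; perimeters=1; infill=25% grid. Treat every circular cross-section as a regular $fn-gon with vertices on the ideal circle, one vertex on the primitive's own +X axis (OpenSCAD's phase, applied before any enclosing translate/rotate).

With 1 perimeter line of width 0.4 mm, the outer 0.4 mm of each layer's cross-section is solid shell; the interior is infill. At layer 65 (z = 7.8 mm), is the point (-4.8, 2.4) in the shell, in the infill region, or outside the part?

At z = 7.8 mm: the r=12 cylinder contributes a regular 16-gon of circumradius 12; (rotated 55° about Z; rotation is an isometry so areas/perimeters/island counts are preserved). Overall, the cross-section is a single solid region. Undo the 55° rotation: the query point maps to (-0.787, 5.309) in the un-rotated model frame. The nearest boundary edge runs (0.00, 12.00)→(-4.59, 11.09); distance from the point to it = 6.41 mm. The point is inside the cross-section and 6.41 mm from the nearest boundary — more than the 0.4 mm shell width (1 × 0.4), so it's in the infill interior.

infill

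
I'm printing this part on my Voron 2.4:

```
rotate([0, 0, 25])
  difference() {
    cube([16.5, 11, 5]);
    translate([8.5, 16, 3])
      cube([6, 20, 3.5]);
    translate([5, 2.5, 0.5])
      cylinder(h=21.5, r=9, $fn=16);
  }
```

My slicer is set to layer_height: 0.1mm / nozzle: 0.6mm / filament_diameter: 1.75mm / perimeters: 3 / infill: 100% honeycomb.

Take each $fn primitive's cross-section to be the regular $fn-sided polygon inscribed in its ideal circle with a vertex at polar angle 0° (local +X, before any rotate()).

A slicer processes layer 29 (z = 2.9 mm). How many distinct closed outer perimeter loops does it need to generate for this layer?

At z = 2.9 mm: the 16.5×11 cube contributes its full rectangle; the cube at (8.5, 16) is not intersected at this z (z outside [3, 6.5]); the r=9 cylinder at (5, 2.5) contributes a regular 16-gon of circumradius 9; Taking the first minus the rest: starting from the 16.5×11 cube, the r=9 cylinder at (5, 2.5) partially overlaps it — only the 137.06 mm² overlap (of its 247.98 mm²) is removed, clipping the outline — 2 connected regions; (whole slice rotated 25° about Z — lengths, areas and connectivity unchanged). The result has 2 disconnected regions.

2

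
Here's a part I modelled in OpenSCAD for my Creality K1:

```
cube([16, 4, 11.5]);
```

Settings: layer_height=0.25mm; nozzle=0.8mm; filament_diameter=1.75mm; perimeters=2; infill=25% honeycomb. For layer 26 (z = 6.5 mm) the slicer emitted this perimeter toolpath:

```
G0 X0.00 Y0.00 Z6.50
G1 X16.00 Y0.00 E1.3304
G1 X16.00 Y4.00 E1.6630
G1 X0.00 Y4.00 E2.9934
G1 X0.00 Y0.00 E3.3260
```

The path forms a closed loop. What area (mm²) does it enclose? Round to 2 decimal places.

Apply the shoelace formula to the sequence of (X, Y) vertices; enclosed area = 64.00 mm².

64.00 mm²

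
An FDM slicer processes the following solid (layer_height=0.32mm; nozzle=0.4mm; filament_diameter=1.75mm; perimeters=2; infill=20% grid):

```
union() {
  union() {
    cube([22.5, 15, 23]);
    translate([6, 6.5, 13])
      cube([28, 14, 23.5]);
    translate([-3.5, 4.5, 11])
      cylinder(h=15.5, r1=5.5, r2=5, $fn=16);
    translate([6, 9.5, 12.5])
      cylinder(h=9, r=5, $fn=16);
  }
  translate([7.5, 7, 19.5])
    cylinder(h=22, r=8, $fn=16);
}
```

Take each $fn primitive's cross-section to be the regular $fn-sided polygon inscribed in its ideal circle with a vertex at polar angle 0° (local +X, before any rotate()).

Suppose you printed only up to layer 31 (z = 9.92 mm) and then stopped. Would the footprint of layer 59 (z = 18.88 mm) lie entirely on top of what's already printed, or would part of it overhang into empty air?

part overhangs

Compare the two slices. At z = 9.92: the 22.5×15 cube contributes its full rectangle (area 337.50 mm²); the cube at (6, 6.5) is absent (z outside [13, 36.5]); the cone at (-3.5, 4.5) does not reach this height (z outside [11, 26.5]); the cylinder at (6, 9.5) is absent (z outside [12.5, 21.5]); Taking the union: only the 22.5×15 cube is present, so the union is just that shape — area = 337.50 mm²; the cylinder at (7.5, 7) does not reach this height (z outside [19.5, 41.5]); Combining (union): only that combined region is present, so the union is just that shape — area = 337.50 mm². At z = 18.88: the cube (footprint 22.5×15) is included at this height (area 337.50 mm²); the cube at (6, 6.5) is present — its section is the full 28×14 rectangle (area 392.00 mm²); the cone at (-3.5, 4.5) contributes a regular 16-gon of circumradius 5.246 (interpolated between r1=5.5 and r2=5 at t=0.508) (area = (16/2)·5.246²·sin(360°/16) = 84.25 mm²); the r=5 cylinder at (6, 9.5) gives a regular 16-gon of circumradius 5 (constant along its height) (area = (16/2)·5.000²·sin(360°/16) = 76.54 mm²); Combining (union): the regions partially overlap — summed areas 890.28 mm² minus the doubly-counted overlap 225.67 mm² gives 664.61 mm² — area = 664.61 mm²; the cylinder at (7.5, 7) is absent (z outside [19.5, 41.5]); Combining (union): only that combined region is present, so the union is just that shape — area = 664.61 mm². Checking containment: at z = 18.88 the cross-section extends beyond the z = 9.92 cross-section by about 327.11 mm².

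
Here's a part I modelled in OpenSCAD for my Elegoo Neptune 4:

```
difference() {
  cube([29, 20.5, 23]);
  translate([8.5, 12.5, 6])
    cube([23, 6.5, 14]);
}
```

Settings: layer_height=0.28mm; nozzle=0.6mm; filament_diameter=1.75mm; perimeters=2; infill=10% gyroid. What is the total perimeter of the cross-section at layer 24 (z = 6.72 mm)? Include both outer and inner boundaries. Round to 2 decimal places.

140.00 mm

At z = 6.72 mm: the cube (footprint 29×20.5) is included at this height (perimeter 99.00 mm); the 23×6.5 cube at (8.5, 12.5) contributes its full rectangle (perimeter 59.00 mm); Taking the first minus the rest: starting from the 29×20.5 cube, the 23×6.5 cube at (8.5, 12.5) partially overlaps it — only the 133.25 mm² overlap (of its 149.50 mm²) is removed, clipping the outline — boundary = 140.00 mm. Overall, the cross-section is a single solid region. Total boundary length (outer) = 140.00 mm.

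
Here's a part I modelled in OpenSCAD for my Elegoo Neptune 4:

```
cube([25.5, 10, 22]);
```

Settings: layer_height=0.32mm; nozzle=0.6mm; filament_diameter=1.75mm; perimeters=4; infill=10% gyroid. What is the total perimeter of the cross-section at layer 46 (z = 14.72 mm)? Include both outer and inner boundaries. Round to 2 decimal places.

71.00 mm

At z = 14.72 mm: the cube is present — its section is the full 25.5×10 rectangle (perimeter 71.00 mm). Overall, the cross-section is a single solid region. Total boundary length (outer) = 71.00 mm.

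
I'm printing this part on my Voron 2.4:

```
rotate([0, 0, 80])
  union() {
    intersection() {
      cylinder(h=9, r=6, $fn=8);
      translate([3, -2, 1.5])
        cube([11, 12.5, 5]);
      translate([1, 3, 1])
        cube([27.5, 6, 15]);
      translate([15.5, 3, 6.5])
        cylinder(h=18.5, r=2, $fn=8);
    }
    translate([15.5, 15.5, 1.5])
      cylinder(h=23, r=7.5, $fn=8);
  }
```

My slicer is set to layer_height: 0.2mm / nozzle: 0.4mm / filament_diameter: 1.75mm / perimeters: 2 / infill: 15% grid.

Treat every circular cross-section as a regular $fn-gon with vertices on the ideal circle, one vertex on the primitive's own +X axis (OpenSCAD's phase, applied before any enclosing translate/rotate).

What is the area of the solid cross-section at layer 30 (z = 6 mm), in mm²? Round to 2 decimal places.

At z = 6 mm: the r=6 cylinder contributes a regular 8-gon of circumradius 6 (area = (8/2)·6.000²·sin(360°/8) = 101.82 mm²); the cube at (3, -2) is present — its section is the full 11×12.5 rectangle (area 137.50 mm²); the cube at (1, 3) is present — its section is the full 27.5×6 rectangle (area 165.00 mm²); the cylinder at (15.5, 3) does not reach this height (z outside [6.5, 25]); Keeping only the common overlap: at least one operand is absent at this height, so nothing remains; the cylinder at (15.5, 15.5): section is a regular 8-gon, circumradius r=7.5 (area = (8/2)·7.500²·sin(360°/8) = 159.10 mm²); Merging all regions: only the r=7.5 cylinder at (15.5, 15.5) is present, so the union is just that shape — area = 159.10 mm²; (rotated 80° about Z; rotation is an isometry so areas/perimeters/island counts are preserved). Overall, the cross-section is a single solid region. Net area = 159.10 mm².

159.10 mm²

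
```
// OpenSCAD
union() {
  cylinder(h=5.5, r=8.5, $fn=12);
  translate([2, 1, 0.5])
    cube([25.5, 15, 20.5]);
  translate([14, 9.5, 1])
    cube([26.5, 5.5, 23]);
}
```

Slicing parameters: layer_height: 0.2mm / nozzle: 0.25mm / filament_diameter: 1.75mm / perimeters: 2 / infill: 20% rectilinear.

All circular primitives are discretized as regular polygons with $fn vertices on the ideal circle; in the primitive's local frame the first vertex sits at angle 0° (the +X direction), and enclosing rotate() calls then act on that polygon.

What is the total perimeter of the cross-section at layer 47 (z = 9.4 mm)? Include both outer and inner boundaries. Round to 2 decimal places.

107.00 mm

At z = 9.4 mm: the cylinder is absent (z outside [0, 5.5]); the 25.5×15 cube at (2, 1) contributes its full rectangle (perimeter 81.00 mm); the 26.5×5.5 cube at (14, 9.5) contributes its full rectangle (perimeter 64.00 mm); Merging all regions: the regions partially overlap (shared area 74.25 mm²), so the edge portions inside another operand are dropped and the merged outline is re-measured after clipping — boundary = 107.00 mm. Overall, the cross-section is a single solid region. Total boundary length (outer) = 107.00 mm.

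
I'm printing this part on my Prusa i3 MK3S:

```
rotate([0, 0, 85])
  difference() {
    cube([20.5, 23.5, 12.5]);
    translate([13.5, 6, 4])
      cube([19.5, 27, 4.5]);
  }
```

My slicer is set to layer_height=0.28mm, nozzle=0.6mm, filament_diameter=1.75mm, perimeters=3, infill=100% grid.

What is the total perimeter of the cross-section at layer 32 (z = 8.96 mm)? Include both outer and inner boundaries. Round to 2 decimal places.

88.00 mm

At z = 8.96 mm: the cube (footprint 20.5×23.5) is included at this height (perimeter 88.00 mm); the cube at (13.5, 6) is not intersected at this z (z outside [4, 8.5]); Taking the first minus the rest: none of the subtracted shapes is present at this height, so the 20.5×23.5 cube is unchanged — boundary = 88.00 mm; (whole slice rotated 85° about Z — lengths, areas and connectivity unchanged). Overall, the cross-section is a single solid region. Total boundary length (outer) = 88.00 mm.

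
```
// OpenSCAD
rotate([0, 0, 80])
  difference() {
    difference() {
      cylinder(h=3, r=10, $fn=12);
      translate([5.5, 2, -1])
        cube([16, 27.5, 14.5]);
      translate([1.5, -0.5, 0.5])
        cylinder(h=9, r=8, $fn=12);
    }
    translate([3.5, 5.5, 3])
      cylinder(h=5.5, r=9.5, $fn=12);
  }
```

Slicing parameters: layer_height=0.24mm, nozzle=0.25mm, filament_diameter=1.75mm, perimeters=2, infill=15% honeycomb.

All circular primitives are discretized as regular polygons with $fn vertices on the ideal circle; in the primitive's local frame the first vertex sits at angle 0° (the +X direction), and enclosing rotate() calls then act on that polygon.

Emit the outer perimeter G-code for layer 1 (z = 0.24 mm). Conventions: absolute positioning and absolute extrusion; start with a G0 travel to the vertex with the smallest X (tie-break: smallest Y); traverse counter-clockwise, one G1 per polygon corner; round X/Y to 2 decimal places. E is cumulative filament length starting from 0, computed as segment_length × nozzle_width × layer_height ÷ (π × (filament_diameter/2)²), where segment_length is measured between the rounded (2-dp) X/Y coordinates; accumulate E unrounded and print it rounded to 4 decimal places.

G0 X-9.85 Y1.74 Z0.24
G1 X-9.40 Y-3.42 E0.1292
G1 X-6.43 Y-7.66 E0.2583
G1 X-1.74 Y-9.85 E0.3875
G1 X3.42 Y-9.40 E0.5167
G1 X7.66 Y-6.43 E0.6458
G1 X9.85 Y-1.74 E0.7749
G1 X9.40 Y3.42 E0.9041
G1 X6.43 Y7.66 E1.0333
G1 X1.74 Y9.85 E1.1624
G1 X-0.33 Y9.67 E1.2142
G1 X-1.01 Y5.76 E1.3132
G1 X-7.08 Y6.83 E1.4670
G1 X-7.66 Y6.43 E1.4845
G1 X-9.85 Y1.74 E1.6137

At z = 0.24 mm: the r=10 cylinder gives a regular 12-gon of circumradius 10 (constant along its height); the cube at (5.5, 2) (footprint 16×27.5) is included at this height; the cylinder at (1.5, -0.5) is absent (z outside [0.5, 9.5]); Taking the first minus the rest: starting from the r=10 cylinder, the 16×27.5 cube at (5.5, 2) partially overlaps it — only the 15.68 mm² overlap (of its 440.00 mm²) is removed, clipping the outline — 1 connected region; the cylinder at (3.5, 5.5) does not reach this height (z outside [3, 8.5]); After the difference (first − rest): none of the subtracted shapes is present at this height, so the result so far is unchanged — 1 connected region; (rotated 80° about Z; rotation is an isometry so areas/perimeters/island counts are preserved). The outline is a single polygon with 14 vertices. Extrusion per mm of travel: 0.25 × 0.24 / (π × 0.875²) = 0.024945. Accumulating E over each segment gives final E = 1.6137.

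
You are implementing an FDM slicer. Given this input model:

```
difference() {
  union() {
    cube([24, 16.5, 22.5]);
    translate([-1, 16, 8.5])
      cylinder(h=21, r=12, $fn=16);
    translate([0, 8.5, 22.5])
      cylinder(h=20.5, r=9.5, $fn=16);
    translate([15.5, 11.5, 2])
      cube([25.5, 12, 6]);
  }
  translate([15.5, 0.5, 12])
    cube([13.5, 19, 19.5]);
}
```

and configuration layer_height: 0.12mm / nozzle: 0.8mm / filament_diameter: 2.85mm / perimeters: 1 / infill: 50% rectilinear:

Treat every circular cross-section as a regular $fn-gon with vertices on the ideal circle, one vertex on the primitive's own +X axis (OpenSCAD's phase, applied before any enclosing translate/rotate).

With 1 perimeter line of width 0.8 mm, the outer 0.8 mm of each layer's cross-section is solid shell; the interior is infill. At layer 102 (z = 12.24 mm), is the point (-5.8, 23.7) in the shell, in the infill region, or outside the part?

At z = 12.24 mm: the cube (footprint 24×16.5) is included at this height; the cylinder at (-1, 16): section is a regular 16-gon, circumradius r=12; the cylinder at (0, 8.5) is absent (z outside [22.5, 43]); the cube at (15.5, 11.5) does not reach this height (z outside [2, 8]); Merging all regions: the regions partially overlap (shared area 103.79 mm²), so overlapping operands fuse into one piece — 1 connected region; the cube at (15.5, 0.5) is present — its section is the full 13.5×19 rectangle; Subtracting the remaining from the first: starting from the result so far, the 13.5×19 cube at (15.5, 0.5) partially overlaps it — only the 136.00 mm² overlap (of its 256.50 mm²) is removed, clipping the outline — 1 connected region. Overall, the cross-section is a single solid region. The nearest boundary edge runs (-9.49, 24.49)→(-5.59, 27.09); distance from the point to it = 2.70 mm. The point is inside the cross-section and 2.70 mm from the nearest boundary — more than the 0.8 mm shell width (1 × 0.8), so it's in the infill interior.

infill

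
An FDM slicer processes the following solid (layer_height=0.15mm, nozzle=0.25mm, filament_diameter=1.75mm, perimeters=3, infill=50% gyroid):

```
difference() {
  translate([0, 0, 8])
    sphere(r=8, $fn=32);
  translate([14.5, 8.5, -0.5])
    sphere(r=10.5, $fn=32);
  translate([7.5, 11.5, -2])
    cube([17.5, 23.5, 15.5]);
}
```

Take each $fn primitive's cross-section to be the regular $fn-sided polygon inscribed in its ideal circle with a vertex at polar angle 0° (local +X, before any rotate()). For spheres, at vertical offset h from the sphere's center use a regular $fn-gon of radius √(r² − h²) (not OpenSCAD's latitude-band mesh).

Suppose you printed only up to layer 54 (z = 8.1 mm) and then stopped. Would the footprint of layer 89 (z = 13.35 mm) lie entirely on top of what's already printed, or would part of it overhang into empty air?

Compare the two slices. At z = 8.1: the sphere: section is a regular 32-gon, circumradius = √(r²−h²) = √(8²−0.1²) = 7.999 (area = (32/2)·7.999²·sin(360°/32) = 199.74 mm²); the r=10.5 sphere at (14.5, 8.5) contributes a regular 32-gon of circumradius √(10.5²−8.6²) = 6.024 (area = (32/2)·6.024²·sin(360°/32) = 113.28 mm²); the cube at (7.5, 11.5) (footprint 17.5×23.5) is included at this height (area 411.25 mm²); After the difference (first − rest): starting from the r=8 sphere (199.74 mm²), the r=10.5 sphere at (14.5, 8.5) misses the remaining region (no effect); the 17.5×23.5 cube at (7.5, 11.5) misses the remaining region (no effect) — area = 199.74 mm². At z = 13.35: the r=8 sphere slices to a regular 32-gon of circumradius 5.948 (√(r²−h²) with h=5.35 from center) (area = (32/2)·5.948²·sin(360°/32) = 110.43 mm²); the sphere at (14.5, 8.5) is absent (|z−center|=13.850 > r=10.5); the 17.5×23.5 cube at (7.5, 11.5) contributes its full rectangle (area 411.25 mm²); Subtracting the remaining from the first: starting from the r=8 sphere (110.43 mm²), the 17.5×23.5 cube at (7.5, 11.5) misses the remaining region (no effect) — area = 110.43 mm². Checking containment: the cross-section at z = 13.35 is a subset of the cross-section at z = 8.1.

entirely on top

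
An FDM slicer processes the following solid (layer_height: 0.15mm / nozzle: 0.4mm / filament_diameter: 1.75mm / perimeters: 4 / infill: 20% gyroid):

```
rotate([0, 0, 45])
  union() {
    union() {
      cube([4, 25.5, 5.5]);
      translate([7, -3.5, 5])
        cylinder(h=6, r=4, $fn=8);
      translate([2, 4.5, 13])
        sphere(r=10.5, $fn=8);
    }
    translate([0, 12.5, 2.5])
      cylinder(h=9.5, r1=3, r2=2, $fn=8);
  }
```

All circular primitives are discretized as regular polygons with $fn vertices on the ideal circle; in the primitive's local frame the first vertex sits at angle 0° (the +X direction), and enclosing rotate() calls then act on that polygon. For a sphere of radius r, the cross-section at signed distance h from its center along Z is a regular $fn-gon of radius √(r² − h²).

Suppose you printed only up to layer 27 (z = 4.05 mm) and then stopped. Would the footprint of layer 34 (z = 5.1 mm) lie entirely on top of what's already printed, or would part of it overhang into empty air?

Compare the two slices. At z = 4.05: the cube is present — its section is the full 4×25.5 rectangle (area 102.00 mm²); the cylinder at (7, -3.5) does not reach this height (z outside [5, 11]); the r=10.5 sphere at (2, 4.5) slices to a regular 8-gon of circumradius 5.491 (√(r²−h²) with h=8.95 from center) (area = (8/2)·5.491²·sin(360°/8) = 85.27 mm²); Merging all regions: the regions partially overlap — summed areas 187.27 mm² minus the doubly-counted overlap 38.31 mm² gives 148.96 mm² — area = 148.96 mm²; the cone at (0, 12.5) contributes a regular 8-gon of circumradius 2.837 (interpolated between r1=3 and r2=2 at t=0.163) (area = (8/2)·2.837²·sin(360°/8) = 22.76 mm²); Taking the union: the regions partially overlap — summed areas 171.73 mm² minus the doubly-counted overlap 11.38 mm² gives 160.35 mm² — area = 160.35 mm²; (rotated 45° about Z; rotation is an isometry so areas/perimeters/island counts are preserved). At z = 5.1: the cube is present — its section is the full 4×25.5 rectangle (area 102.00 mm²); the r=4 cylinder at (7, -3.5) gives a regular 8-gon of circumradius 4 (constant along its height) (area = (8/2)·4.000²·sin(360°/8) = 45.25 mm²); the r=10.5 sphere at (2, 4.5) slices to a regular 8-gon of circumradius 6.917 (√(r²−h²) with h=7.9 from center) (area = (8/2)·6.917²·sin(360°/8) = 135.31 mm²); Combining (union): the regions partially overlap — summed areas 282.57 mm² minus the doubly-counted overlap 46.64 mm² gives 235.93 mm² — area = 235.93 mm²; the cone at (0, 12.5) contributes a regular 8-gon of circumradius 2.726 (interpolated between r1=3 and r2=2 at t=0.274) (area = (8/2)·2.726²·sin(360°/8) = 21.02 mm²); Combining (union): the regions partially overlap — summed areas 256.95 mm² minus the doubly-counted overlap 10.91 mm² gives 246.04 mm² — area = 246.04 mm²; (rotated 45° about Z; rotation is an isometry so areas/perimeters/island counts are preserved). Checking containment: at z = 5.1 the cross-section extends beyond the z = 4.05 cross-section by about 86.45 mm².

part overhangs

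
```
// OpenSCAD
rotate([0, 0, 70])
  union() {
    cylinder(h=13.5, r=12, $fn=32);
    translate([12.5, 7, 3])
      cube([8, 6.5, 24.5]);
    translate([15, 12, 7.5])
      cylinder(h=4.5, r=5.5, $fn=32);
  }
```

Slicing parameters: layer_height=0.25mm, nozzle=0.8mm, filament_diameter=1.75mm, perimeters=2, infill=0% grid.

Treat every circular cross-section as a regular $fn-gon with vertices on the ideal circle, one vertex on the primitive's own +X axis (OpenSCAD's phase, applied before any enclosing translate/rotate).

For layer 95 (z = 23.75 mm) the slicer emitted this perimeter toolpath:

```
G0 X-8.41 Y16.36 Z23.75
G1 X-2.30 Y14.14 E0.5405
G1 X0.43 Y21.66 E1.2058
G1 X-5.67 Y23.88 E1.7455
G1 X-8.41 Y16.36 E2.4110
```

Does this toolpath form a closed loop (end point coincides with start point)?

Start point (G0): (-8.41, 16.36). End point (last G1): the path returns to the start — closed.

yes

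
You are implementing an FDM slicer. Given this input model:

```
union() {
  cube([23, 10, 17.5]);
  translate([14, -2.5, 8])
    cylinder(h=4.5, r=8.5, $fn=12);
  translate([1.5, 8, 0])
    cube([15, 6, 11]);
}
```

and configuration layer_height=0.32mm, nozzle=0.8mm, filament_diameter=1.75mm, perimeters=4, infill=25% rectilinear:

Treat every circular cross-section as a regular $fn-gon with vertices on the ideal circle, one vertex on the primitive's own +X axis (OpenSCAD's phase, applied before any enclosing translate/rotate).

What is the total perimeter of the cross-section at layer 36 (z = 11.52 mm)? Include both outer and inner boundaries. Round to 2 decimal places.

At z = 11.52 mm: the cube (footprint 23×10) is included at this height (perimeter 66.00 mm); the r=8.5 cylinder at (14, -2.5) gives a regular 12-gon of circumradius 8.5 (constant along its height) (perimeter = 2·12·8.500·sin(180°/12) = 52.80 mm); the cube at (1.5, 8) does not reach this height (z outside [0, 11]); Merging all regions: the regions partially overlap (shared area 67.55 mm²), so the edge portions inside another operand are dropped and the merged outline is re-measured after clipping — boundary = 81.92 mm. Overall, the cross-section is a single solid region. Total boundary length (outer) = 81.92 mm.

81.92 mm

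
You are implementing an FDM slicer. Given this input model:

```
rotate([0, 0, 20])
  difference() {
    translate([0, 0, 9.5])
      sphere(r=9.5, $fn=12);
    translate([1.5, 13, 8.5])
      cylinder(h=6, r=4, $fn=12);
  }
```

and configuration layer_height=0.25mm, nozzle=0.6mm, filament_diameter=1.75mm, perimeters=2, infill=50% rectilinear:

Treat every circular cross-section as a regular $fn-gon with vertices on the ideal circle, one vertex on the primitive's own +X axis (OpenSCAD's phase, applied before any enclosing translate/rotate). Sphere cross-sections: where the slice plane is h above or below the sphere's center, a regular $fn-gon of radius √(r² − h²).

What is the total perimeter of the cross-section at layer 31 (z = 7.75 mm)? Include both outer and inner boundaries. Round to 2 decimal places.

58.00 mm

At z = 7.75 mm: the sphere: section is a regular 12-gon, circumradius = √(r²−h²) = √(9.5²−1.75²) = 9.337 (perimeter = 2·12·9.337·sin(180°/12) = 58.00 mm); the cylinder at (1.5, 13) is not intersected at this z (z outside [8.5, 14.5]); Subtracting the remaining from the first: none of the subtracted shapes is present at this height, so the r=9.5 sphere is unchanged — boundary = 58.00 mm; (rotated 20° about Z; rotation is an isometry so areas/perimeters/island counts are preserved). Overall, the cross-section is a single solid region. Total boundary length (outer) = 58.00 mm.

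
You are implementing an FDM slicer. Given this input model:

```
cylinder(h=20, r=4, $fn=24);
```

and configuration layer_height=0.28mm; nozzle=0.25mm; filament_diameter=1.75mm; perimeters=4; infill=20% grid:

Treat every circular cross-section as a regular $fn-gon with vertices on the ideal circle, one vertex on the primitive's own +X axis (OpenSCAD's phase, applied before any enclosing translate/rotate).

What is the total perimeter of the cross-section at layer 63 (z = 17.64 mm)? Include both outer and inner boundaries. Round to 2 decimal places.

At z = 17.64 mm: the cylinder: section is a regular 24-gon, circumradius r=4 (perimeter = 2·24·4.000·sin(180°/24) = 25.06 mm). Overall, the cross-section is a single solid region. Total boundary length (outer) = 25.06 mm.

25.06 mm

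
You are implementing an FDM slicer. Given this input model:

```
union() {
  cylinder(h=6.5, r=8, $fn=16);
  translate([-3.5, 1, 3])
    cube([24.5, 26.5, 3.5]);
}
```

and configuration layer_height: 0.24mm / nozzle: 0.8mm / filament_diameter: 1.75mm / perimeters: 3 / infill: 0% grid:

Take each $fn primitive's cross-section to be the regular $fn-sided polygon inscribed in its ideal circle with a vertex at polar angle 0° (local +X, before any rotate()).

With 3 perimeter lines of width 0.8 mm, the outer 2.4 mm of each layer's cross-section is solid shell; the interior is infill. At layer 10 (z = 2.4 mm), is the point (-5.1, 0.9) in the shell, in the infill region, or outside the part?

infill

At z = 2.4 mm: the cylinder: section is a regular 16-gon, circumradius r=8; the cube at (-3.5, 1) is absent (z outside [3, 6.5]); Combining (union): only the r=8 cylinder is present, so the union is just that shape — 1 connected region. Overall, the cross-section is a single solid region. The nearest boundary edge runs (-7.39, 3.06)→(-8.00, 0.00); distance from the point to it = 2.67 mm. The point is inside the cross-section and 2.67 mm from the nearest boundary — more than the 2.4 mm shell width (3 × 0.8), so it's in the infill interior.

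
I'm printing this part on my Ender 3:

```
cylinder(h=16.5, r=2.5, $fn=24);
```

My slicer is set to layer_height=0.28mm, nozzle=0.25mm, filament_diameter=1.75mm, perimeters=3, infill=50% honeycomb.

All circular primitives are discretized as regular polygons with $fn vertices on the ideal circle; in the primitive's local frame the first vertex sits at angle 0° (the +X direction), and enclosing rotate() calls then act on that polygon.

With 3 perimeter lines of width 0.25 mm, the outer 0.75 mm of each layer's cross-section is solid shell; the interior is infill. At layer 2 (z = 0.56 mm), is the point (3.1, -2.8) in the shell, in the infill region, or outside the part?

outside

At z = 0.56 mm: the cylinder: section is a regular 24-gon, circumradius r=2.5. Overall, the cross-section is a single solid region. The nearest boundary edge runs (1.25, -2.17)→(1.77, -1.77); distance from the point to it = 1.69 mm. The point is not inside any of the regions above, so it lies outside the cross-section (1.69 mm from the nearest boundary).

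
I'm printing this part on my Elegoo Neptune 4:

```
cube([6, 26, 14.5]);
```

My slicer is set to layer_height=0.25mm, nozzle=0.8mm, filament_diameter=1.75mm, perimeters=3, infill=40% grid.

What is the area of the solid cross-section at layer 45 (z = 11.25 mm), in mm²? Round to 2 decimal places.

At z = 11.25 mm: the cube (footprint 6×26) is included at this height (area 156.00 mm²). Overall, the cross-section is a single solid region. Net area = 156.00 mm².

156.00 mm²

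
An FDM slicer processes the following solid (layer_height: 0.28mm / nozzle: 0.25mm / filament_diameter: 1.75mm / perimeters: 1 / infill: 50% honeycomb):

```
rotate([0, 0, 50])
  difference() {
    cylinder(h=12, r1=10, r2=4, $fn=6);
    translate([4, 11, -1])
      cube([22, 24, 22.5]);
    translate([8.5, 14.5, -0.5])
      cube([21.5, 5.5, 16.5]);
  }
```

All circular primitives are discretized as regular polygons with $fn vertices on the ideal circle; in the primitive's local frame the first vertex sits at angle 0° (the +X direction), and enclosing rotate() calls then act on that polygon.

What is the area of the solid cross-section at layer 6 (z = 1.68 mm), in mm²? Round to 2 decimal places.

At z = 1.68 mm: the cone contributes a regular 6-gon of circumradius 9.160 (interpolated between r1=10 and r2=4 at t=0.140) (area = (6/2)·9.160²·sin(360°/6) = 217.99 mm²); the 22×24 cube at (4, 11) contributes its full rectangle (area 528.00 mm²); the cube at (8.5, 14.5) is present — its section is the full 21.5×5.5 rectangle (area 118.25 mm²); After the difference (first − rest): starting from the cone (217.99 mm²), the 22×24 cube at (4, 11) misses the remaining region (no effect); the 21.5×5.5 cube at (8.5, 14.5) misses the remaining region (no effect) — area = 217.99 mm²; (rotated 50° about Z; rotation is an isometry so areas/perimeters/island counts are preserved). Overall, the cross-section is a single solid region. Net area = 217.99 mm².

217.99 mm²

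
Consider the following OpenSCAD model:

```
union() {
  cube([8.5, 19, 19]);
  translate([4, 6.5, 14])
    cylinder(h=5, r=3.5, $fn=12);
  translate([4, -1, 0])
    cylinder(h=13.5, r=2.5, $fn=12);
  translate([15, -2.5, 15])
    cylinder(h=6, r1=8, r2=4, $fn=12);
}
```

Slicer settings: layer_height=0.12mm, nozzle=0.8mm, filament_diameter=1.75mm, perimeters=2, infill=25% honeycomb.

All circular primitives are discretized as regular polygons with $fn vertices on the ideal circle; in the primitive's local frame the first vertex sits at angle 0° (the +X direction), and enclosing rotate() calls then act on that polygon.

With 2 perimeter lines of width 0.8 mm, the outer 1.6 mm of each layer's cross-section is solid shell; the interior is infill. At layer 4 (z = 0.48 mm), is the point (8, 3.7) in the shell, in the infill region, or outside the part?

At z = 0.48 mm: the cube is present — its section is the full 8.5×19 rectangle; the cylinder at (4, 6.5) is absent (z outside [14, 19]); the cylinder at (4, -1): section is a regular 12-gon, circumradius r=2.5; the cone at (15, -2.5) does not reach this height (z outside [15, 21]); Combining (union): the regions partially overlap (shared area 4.64 mm²), so overlapping operands fuse into one piece — 1 connected region. Overall, the cross-section is a single solid region. The nearest boundary edge runs (8.50, 19.00)→(8.50, 0.00); distance from the point to it = 0.50 mm. The point is inside the cross-section, 0.50 mm from the nearest boundary — within the 1.6 mm shell band (2 × 0.8).

shell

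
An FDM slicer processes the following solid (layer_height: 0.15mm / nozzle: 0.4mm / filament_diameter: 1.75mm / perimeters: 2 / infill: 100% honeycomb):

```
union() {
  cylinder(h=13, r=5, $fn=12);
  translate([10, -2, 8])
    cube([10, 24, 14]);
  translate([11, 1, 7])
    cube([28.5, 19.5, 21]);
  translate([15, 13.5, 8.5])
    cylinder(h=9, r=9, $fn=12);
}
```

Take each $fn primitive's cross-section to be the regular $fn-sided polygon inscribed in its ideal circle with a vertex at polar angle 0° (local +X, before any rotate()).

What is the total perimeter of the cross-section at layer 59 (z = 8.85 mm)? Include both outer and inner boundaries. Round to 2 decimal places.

At z = 8.85 mm: the cylinder: section is a regular 12-gon, circumradius r=5 (perimeter = 2·12·5.000·sin(180°/12) = 31.06 mm); the cube at (10, -2) is present — its section is the full 10×24 rectangle (perimeter 68.00 mm); the cube at (11, 1) is present — its section is the full 28.5×19.5 rectangle (perimeter 96.00 mm); the cylinder at (15, 13.5): section is a regular 12-gon, circumradius r=9 (perimeter = 2·12·9.000·sin(180°/12) = 55.90 mm); Combining (union): the regions partially overlap (shared area 379.14 mm²), so the edge portions inside another operand are dropped and the merged outline is re-measured after clipping — boundary = 140.65 mm. Overall, the cross-section has 2 separate islands. Total boundary length (outer) = 140.65 mm.

140.65 mm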